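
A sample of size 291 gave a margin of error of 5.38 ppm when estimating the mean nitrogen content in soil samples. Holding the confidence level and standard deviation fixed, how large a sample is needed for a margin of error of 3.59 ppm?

Margin of error scales as 1/√n, so n₂ = n₁·(E₁/E₂)².
n₂ = 291 × (5.38/3.59)² = 291 × 2.246 = 653.59
Round up: n₂ = 654.

654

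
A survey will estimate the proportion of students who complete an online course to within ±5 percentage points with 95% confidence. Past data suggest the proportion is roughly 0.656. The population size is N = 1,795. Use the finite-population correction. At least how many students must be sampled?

For a proportion with margin E = 0.05 at 95% confidence, z = 1.960.
n = p̂(1−p̂)(z/E)² = 0.656 × 0.344 × (1.960/0.05)² = 346.76 — call this n₀.
Finite-population correction with N = 1,795: n = n₀ / (1 + (n₀−1)/N) = 346.76 / 1.193 = 290.66
Round up: n = 291.

291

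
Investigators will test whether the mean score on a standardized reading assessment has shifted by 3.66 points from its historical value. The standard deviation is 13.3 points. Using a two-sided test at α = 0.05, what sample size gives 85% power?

For a one-sample z-test, n = ((z_{α/2} + z_β)·σ/δ)².
z_{α/2} = 1.960 (two-sided α = 0.05); z_β = 1.036 (power 85% → β = 0.15).
n = (2.996 × 13.3 / 3.66)² = 118.53
Round up: n = 119.

119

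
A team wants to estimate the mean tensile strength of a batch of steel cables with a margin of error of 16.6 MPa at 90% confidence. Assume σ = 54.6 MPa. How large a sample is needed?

30

For a mean, the margin of error is E = z·σ/√n, so n = (zσ/E)².
At 90% confidence, z = 1.645.
n = (1.645 × 54.6 / 16.6)² = 29.28
Round up: n = 30.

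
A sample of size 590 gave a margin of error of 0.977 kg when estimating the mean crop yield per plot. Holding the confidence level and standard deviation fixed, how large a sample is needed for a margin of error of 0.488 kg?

Margin of error scales as 1/√n, so n₂ = n₁·(E₁/E₂)².
n₂ = 590 × (0.977/0.488)² = 590 × 4.008 = 2364.72
Round up: n₂ = 2365.

n = 2365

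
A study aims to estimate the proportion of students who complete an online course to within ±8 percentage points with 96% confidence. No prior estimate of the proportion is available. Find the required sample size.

For a proportion with margin E = 0.08 at 96% confidence, z = 2.054.
With no prior estimate, use p = 0.5, which maximizes p(1−p) at 0.25.
n = 0.25 × (z/E)² = 0.25 × (2.054/0.08)² = 164.80
Round up: n = 165.

165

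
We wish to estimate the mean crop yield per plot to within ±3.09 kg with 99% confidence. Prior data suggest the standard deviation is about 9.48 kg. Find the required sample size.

For a mean, the margin of error is E = z·σ/√n, so n = (zσ/E)².
At 99% confidence, z = 2.576.
n = (2.576 × 9.48 / 3.09)² = 62.46
Round up: n = 63.

63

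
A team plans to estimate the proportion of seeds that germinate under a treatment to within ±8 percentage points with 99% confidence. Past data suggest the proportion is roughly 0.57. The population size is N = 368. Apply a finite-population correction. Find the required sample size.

151

For a proportion with margin E = 0.08 at 99% confidence, z = 2.576.
n = p̂(1−p̂)(z/E)² = 0.57 × 0.43 × (2.576/0.08)² = 254.13 — call this n₀.
Finite-population correction with N = 368: n = n₀ / (1 + (n₀−1)/N) = 254.13 / 1.688 = 150.55
Round up: n = 151.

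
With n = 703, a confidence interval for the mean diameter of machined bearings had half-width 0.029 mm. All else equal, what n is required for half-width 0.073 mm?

n = 111

Margin of error scales as 1/√n, so n₂ = n₁·(E₁/E₂)².
n₂ = 703 × (0.029/0.073)² = 703 × 0.1578 = 110.93
Round up: n₂ = 111.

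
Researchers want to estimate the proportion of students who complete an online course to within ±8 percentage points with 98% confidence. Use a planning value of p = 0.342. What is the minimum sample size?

191

For a proportion with margin E = 0.08 at 98% confidence, z = 2.326.
n = p̂(1−p̂)(z/E)² = 0.342 × 0.658 × (2.326/0.08)² = 190.24
Round up: n = 191.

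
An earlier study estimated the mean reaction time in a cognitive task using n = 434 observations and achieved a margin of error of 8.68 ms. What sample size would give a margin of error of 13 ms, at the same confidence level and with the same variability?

Margin of error scales as 1/√n, so n₂ = n₁·(E₁/E₂)².
n₂ = 434 × (8.68/13)² = 434 × 0.4458 = 193.48
Round up: n₂ = 194.

194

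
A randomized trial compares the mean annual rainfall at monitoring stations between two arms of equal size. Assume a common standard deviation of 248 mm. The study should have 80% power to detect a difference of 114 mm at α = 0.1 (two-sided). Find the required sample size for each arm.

For two equal groups, n per group = 2·((z_{α/2} + z_β)·σ/δ)².
z_{α/2} = 1.645; z_β = 0.842 (power 80%).
n = 2 × (2.487 × 248 / 114)² = 2 × 29.27 = 58.54
Round up: n = 59 per group.

59 per group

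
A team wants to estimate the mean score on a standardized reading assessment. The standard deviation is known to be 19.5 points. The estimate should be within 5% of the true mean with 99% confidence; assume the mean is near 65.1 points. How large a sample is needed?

For a mean, the margin of error is E = z·σ/√n, so n = (zσ/E)².
At 99% confidence, z = 2.576.
E = 5% of 65.1 = 3.255 points.
n = (2.576 × 19.5 / 3.255)² = 238.15
Round up: n = 239.

n = 239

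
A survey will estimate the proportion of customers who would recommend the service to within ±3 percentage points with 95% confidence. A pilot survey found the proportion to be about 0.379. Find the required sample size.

n = 1005

For a proportion with margin E = 0.03 at 95% confidence, z = 1.960.
n = p̂(1−p̂)(z/E)² = 0.379 × 0.621 × (1.960/0.03)² = 1004.62
Round up: n = 1005.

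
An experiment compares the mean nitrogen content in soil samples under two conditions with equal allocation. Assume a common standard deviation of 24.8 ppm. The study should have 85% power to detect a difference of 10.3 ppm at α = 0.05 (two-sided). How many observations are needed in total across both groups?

For two equal groups, n per group = 2·((z_{α/2} + z_β)·σ/δ)².
z_{α/2} = 1.960; z_β = 1.036 (power 85%).
n = 2 × (2.996 × 24.8 / 10.3)² = 2 × 52.04 = 104.08
Round up: n = 105 per group.
Total across both groups: 2 × 105 = 210.

210 total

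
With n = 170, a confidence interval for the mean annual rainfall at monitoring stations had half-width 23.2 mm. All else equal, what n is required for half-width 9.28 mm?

1063

Margin of error scales as 1/√n, so n₂ = n₁·(E₁/E₂)².
n₂ = 170 × (23.2/9.28)² = 170 × 6.25 = 1062.50
Round up: n₂ = 1063.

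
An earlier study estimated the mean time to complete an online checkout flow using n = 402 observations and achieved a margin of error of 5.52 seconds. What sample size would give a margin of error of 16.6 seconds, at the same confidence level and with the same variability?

45

Margin of error scales as 1/√n, so n₂ = n₁·(E₁/E₂)².
n₂ = 402 × (5.52/16.6)² = 402 × 0.1106 = 44.46
Round up: n₂ = 45.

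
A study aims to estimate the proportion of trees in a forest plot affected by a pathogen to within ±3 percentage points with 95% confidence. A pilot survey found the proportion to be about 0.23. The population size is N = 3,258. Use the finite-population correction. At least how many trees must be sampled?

n = 614

For a proportion with margin E = 0.03 at 95% confidence, z = 1.960.
n = p̂(1−p̂)(z/E)² = 0.23 × 0.77 × (1.960/0.03)² = 755.94 — call this n₀.
Finite-population correction with N = 3,258: n = n₀ / (1 + (n₀−1)/N) = 755.94 / 1.232 = 613.59
Round up: n = 614.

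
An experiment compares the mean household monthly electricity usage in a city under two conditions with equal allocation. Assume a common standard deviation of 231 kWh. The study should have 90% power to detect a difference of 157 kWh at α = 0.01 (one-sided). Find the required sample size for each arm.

For two equal groups, n per group = 2·((z_α + z_β)·σ/δ)².
z_α = 2.326; z_β = 1.282 (power 90%).
n = 2 × (3.608 × 231 / 157)² = 2 × 28.18 = 56.36
Round up: n = 57 per group.

57 per group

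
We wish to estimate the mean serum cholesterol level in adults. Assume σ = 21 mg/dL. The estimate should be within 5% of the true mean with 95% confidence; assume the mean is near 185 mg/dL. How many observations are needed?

For a mean, the margin of error is E = z·σ/√n, so n = (zσ/E)².
At 95% confidence, z = 1.960.
E = 5% of 185 = 9.25 mg/dL.
n = (1.960 × 21 / 9.25)² = 19.80
Round up: n = 20.

20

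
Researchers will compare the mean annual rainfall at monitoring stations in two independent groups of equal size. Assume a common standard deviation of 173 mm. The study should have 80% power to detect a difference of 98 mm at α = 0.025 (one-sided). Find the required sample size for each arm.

49 per group

For two equal groups, n per group = 2·((z_α + z_β)·σ/δ)².
z_α = 1.960; z_β = 0.842 (power 80%).
n = 2 × (2.802 × 173 / 98)² = 2 × 24.47 = 48.94
Round up: n = 49 per group.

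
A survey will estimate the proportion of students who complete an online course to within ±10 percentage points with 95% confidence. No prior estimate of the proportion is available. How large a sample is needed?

97

For a proportion with margin E = 0.1 at 95% confidence, z = 1.960.
With no prior estimate, use p = 0.5, which maximizes p(1−p) at 0.25.
n = 0.25 × (z/E)² = 0.25 × (1.960/0.1)² = 96.04
Round up: n = 97.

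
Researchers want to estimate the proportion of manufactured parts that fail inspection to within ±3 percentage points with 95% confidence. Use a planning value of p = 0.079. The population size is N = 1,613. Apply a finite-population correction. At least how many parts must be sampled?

For a proportion with margin E = 0.03 at 95% confidence, z = 1.960.
n = p̂(1−p̂)(z/E)² = 0.079 × 0.921 × (1.960/0.03)² = 310.57 — call this n₀.
Finite-population correction with N = 1,613: n = n₀ / (1 + (n₀−1)/N) = 310.57 / 1.192 = 260.55
Round up: n = 261.

n = 261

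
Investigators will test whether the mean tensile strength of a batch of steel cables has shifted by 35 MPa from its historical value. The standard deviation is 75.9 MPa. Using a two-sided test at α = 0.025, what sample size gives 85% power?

51

For a one-sample z-test, n = ((z_{α/2} + z_β)·σ/δ)².
z_{α/2} = 2.241 (two-sided α = 0.025); z_β = 1.036 (power 85% → β = 0.15).
n = (3.277 × 75.9 / 35)² = 50.50
Round up: n = 51.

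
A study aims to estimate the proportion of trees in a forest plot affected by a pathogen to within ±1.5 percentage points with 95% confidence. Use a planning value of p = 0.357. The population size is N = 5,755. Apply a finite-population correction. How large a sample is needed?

n = 2332

For a proportion with margin E = 0.015 at 95% confidence, z = 1.960.
n = p̂(1−p̂)(z/E)² = 0.357 × 0.643 × (1.960/0.015)² = 3919.30 — call this n₀.
Finite-population correction with N = 5,755: n = n₀ / (1 + (n₀−1)/N) = 3919.30 / 1.681 = 2331.53
Round up: n = 2332.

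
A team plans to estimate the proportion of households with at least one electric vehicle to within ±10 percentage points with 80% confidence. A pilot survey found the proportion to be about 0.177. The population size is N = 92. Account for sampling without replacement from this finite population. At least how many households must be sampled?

20

For a proportion with margin E = 0.1 at 80% confidence, z = 1.282.
n = p̂(1−p̂)(z/E)² = 0.177 × 0.823 × (1.282/0.1)² = 23.94 — call this n₀.
Finite-population correction with N = 92: n = n₀ / (1 + (n₀−1)/N) = 23.94 / 1.249 = 19.17
Round up: n = 20.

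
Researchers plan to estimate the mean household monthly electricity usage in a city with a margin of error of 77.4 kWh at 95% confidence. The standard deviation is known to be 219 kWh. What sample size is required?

For a mean, the margin of error is E = z·σ/√n, so n = (zσ/E)².
At 95% confidence, z = 1.960.
n = (1.960 × 219 / 77.4)² = 30.76
Round up: n = 31.

31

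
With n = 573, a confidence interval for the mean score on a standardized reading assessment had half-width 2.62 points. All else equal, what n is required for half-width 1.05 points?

3568

Margin of error scales as 1/√n, so n₂ = n₁·(E₁/E₂)².
n₂ = 573 × (2.62/1.05)² = 573 × 6.226 = 3567.50
Round up: n₂ = 3568.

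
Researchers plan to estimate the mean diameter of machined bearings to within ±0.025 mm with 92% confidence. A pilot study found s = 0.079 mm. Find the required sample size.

For a mean, the margin of error is E = z·σ/√n, so n = (zσ/E)².
At 92% confidence, z = 1.751.
n = (1.751 × 0.079 / 0.025)² = 30.62
Round up: n = 31.

n = 31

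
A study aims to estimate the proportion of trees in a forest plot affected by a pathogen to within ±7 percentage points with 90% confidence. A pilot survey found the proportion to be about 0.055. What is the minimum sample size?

29

For a proportion with margin E = 0.07 at 90% confidence, z = 1.645.
n = p̂(1−p̂)(z/E)² = 0.055 × 0.945 × (1.645/0.07)² = 28.70
Round up: n = 29.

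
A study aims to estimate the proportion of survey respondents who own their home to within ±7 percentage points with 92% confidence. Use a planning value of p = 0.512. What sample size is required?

157

For a proportion with margin E = 0.07 at 92% confidence, z = 1.751.
n = p̂(1−p̂)(z/E)² = 0.512 × 0.488 × (1.751/0.07)² = 156.34
Round up: n = 157.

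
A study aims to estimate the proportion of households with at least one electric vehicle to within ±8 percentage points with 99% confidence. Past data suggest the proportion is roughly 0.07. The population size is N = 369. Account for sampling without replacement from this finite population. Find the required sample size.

58

For a proportion with margin E = 0.08 at 99% confidence, z = 2.576.
n = p̂(1−p̂)(z/E)² = 0.07 × 0.93 × (2.576/0.08)² = 67.50 — call this n₀.
Finite-population correction with N = 369: n = n₀ / (1 + (n₀−1)/N) = 67.50 / 1.18 = 57.20
Round up: n = 58.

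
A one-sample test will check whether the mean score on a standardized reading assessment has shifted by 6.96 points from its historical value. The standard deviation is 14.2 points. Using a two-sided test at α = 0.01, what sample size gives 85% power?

For a one-sample z-test, n = ((z_{α/2} + z_β)·σ/δ)².
z_{α/2} = 2.576 (two-sided α = 0.01); z_β = 1.036 (power 85% → β = 0.15).
n = (3.612 × 14.2 / 6.96)² = 54.31
Round up: n = 55.

55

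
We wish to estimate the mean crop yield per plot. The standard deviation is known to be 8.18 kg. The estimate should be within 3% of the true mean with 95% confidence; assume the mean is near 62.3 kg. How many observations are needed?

74

For a mean, the margin of error is E = z·σ/√n, so n = (zσ/E)².
At 95% confidence, z = 1.960.
E = 3% of 62.3 = 1.869 kg.
n = (1.960 × 8.18 / 1.869)² = 73.59
Round up: n = 74.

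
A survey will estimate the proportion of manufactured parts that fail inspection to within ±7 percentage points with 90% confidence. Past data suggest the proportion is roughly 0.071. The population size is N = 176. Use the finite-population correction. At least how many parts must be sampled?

31

For a proportion with margin E = 0.07 at 90% confidence, z = 1.645.
n = p̂(1−p̂)(z/E)² = 0.071 × 0.929 × (1.645/0.07)² = 36.43 — call this n₀.
Finite-population correction with N = 176: n = n₀ / (1 + (n₀−1)/N) = 36.43 / 1.201 = 30.33
Round up: n = 31.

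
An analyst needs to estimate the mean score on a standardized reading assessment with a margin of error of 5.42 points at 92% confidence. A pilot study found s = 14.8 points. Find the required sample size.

n = 23

For a mean, the margin of error is E = z·σ/√n, so n = (zσ/E)².
At 92% confidence, z = 1.751.
n = (1.751 × 14.8 / 5.42)² = 22.86
Round up: n = 23.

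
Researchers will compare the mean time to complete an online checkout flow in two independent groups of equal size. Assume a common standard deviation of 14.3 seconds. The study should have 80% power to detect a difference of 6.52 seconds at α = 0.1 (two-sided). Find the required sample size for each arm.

For two equal groups, n per group = 2·((z_{α/2} + z_β)·σ/δ)².
z_{α/2} = 1.645; z_β = 0.842 (power 80%).
n = 2 × (2.487 × 14.3 / 6.52)² = 2 × 29.75 = 59.50
Round up: n = 60 per group.

60 per group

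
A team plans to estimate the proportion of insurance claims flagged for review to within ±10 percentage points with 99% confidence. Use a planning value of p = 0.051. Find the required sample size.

For a proportion with margin E = 0.1 at 99% confidence, z = 2.576.
n = p̂(1−p̂)(z/E)² = 0.051 × 0.949 × (2.576/0.1)² = 32.12
Round up: n = 33.

33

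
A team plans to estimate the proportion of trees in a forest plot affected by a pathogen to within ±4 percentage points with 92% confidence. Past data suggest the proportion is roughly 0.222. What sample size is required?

n = 331

For a proportion with margin E = 0.04 at 92% confidence, z = 1.751.
n = p̂(1−p̂)(z/E)² = 0.222 × 0.778 × (1.751/0.04)² = 330.97
Round up: n = 331.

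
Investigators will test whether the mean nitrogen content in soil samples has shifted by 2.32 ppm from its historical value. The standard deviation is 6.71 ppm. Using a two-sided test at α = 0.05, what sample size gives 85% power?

76

For a one-sample z-test, n = ((z_{α/2} + z_β)·σ/δ)².
z_{α/2} = 1.960 (two-sided α = 0.05); z_β = 1.036 (power 85% → β = 0.15).
n = (2.996 × 6.71 / 2.32)² = 75.08
Round up: n = 76.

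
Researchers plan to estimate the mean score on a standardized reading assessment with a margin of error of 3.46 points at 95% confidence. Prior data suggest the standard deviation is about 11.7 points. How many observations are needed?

44

For a mean, the margin of error is E = z·σ/√n, so n = (zσ/E)².
At 95% confidence, z = 1.960.
n = (1.960 × 11.7 / 3.46)² = 43.93
Round up: n = 44.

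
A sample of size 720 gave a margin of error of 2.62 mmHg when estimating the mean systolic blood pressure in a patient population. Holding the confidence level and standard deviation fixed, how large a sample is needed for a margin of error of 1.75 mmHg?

Margin of error scales as 1/√n, so n₂ = n₁·(E₁/E₂)².
n₂ = 720 × (2.62/1.75)² = 720 × 2.241 = 1613.52
Round up: n₂ = 1614.

1614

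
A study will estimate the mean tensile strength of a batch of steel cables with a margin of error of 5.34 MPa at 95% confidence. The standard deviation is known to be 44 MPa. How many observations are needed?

261

For a mean, the margin of error is E = z·σ/√n, so n = (zσ/E)².
At 95% confidence, z = 1.960.
n = (1.960 × 44 / 5.34)² = 260.82
Round up: n = 261.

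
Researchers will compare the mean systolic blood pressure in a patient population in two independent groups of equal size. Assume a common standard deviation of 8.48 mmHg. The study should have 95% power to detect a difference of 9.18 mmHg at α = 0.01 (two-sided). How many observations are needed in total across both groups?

For two equal groups, n per group = 2·((z_{α/2} + z_β)·σ/δ)².
z_{α/2} = 2.576; z_β = 1.645 (power 95%).
n = 2 × (4.221 × 8.48 / 9.18)² = 2 × 15.20 = 30.40
Round up: n = 31 per group.
Total across both groups: 2 × 31 = 62.

62 total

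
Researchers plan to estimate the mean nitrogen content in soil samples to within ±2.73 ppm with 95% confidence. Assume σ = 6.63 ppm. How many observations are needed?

23

For a mean, the margin of error is E = z·σ/√n, so n = (zσ/E)².
At 95% confidence, z = 1.960.
n = (1.960 × 6.63 / 2.73)² = 22.66
Round up: n = 23.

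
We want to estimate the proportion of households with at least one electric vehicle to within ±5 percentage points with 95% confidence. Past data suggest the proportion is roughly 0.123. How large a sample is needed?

n = 166

For a proportion with margin E = 0.05 at 95% confidence, z = 1.960.
n = p̂(1−p̂)(z/E)² = 0.123 × 0.877 × (1.960/0.05)² = 165.76
Round up: n = 166.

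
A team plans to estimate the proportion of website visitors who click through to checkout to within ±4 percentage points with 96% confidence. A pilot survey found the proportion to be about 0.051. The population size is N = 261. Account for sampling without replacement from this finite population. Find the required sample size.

86

For a proportion with margin E = 0.04 at 96% confidence, z = 2.054.
n = p̂(1−p̂)(z/E)² = 0.051 × 0.949 × (2.054/0.04)² = 127.62 — call this n₀.
Finite-population correction with N = 261: n = n₀ / (1 + (n₀−1)/N) = 127.62 / 1.485 = 85.94
Round up: n = 86.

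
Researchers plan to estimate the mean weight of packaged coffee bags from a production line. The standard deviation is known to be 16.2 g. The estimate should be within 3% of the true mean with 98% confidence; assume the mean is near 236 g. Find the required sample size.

29

For a mean, the margin of error is E = z·σ/√n, so n = (zσ/E)².
At 98% confidence, z = 2.326.
E = 3% of 236 = 7.08 g.
n = (2.326 × 16.2 / 7.08)² = 28.33
Round up: n = 29.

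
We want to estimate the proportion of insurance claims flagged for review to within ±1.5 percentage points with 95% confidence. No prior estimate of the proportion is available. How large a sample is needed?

4269

For a proportion with margin E = 0.015 at 95% confidence, z = 1.960.
With no prior estimate, use p = 0.5, which maximizes p(1−p) at 0.25.
n = 0.25 × (z/E)² = 0.25 × (1.960/0.015)² = 4268.44
Round up: n = 4269.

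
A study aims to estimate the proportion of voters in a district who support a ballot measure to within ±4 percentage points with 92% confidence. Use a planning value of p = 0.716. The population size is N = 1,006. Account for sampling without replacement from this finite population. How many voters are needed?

282

For a proportion with margin E = 0.04 at 92% confidence, z = 1.751.
n = p̂(1−p̂)(z/E)² = 0.716 × 0.284 × (1.751/0.04)² = 389.66 — call this n₀.
Finite-population correction with N = 1,006: n = n₀ / (1 + (n₀−1)/N) = 389.66 / 1.386 = 281.14
Round up: n = 282.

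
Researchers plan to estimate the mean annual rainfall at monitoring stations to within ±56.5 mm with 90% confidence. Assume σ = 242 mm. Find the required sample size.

n = 50

For a mean, the margin of error is E = z·σ/√n, so n = (zσ/E)².
At 90% confidence, z = 1.645.
n = (1.645 × 242 / 56.5)² = 49.64
Round up: n = 50.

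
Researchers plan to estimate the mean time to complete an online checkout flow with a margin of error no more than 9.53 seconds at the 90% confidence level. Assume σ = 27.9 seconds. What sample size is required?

For a mean, the margin of error is E = z·σ/√n, so n = (zσ/E)².
At 90% confidence, z = 1.645.
n = (1.645 × 27.9 / 9.53)² = 23.19
Round up: n = 24.

24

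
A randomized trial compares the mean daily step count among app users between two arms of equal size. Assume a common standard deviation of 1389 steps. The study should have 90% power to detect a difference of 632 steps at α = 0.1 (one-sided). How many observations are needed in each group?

For two equal groups, n per group = 2·((z_α + z_β)·σ/δ)².
z_α = 1.282; z_β = 1.282 (power 90%).
n = 2 × (2.564 × 1389 / 632)² = 2 × 31.75 = 63.50
Round up: n = 64 per group.

64 per group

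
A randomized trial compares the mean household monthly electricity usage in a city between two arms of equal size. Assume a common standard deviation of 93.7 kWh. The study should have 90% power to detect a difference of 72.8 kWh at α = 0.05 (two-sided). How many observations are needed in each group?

35 per group

For two equal groups, n per group = 2·((z_{α/2} + z_β)·σ/δ)².
z_{α/2} = 1.960; z_β = 1.282 (power 90%).
n = 2 × (3.242 × 93.7 / 72.8)² = 2 × 17.41 = 34.82
Round up: n = 35 per group.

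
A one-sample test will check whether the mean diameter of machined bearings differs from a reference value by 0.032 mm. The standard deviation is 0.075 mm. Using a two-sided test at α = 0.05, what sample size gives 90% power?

For a one-sample z-test, n = ((z_{α/2} + z_β)·σ/δ)².
z_{α/2} = 1.960 (two-sided α = 0.05); z_β = 1.282 (power 90% → β = 0.1).
n = (3.242 × 0.075 / 0.032)² = 57.74
Round up: n = 58.

58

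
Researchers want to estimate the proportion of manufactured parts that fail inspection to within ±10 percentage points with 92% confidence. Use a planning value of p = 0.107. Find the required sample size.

For a proportion with margin E = 0.1 at 92% confidence, z = 1.751.
n = p̂(1−p̂)(z/E)² = 0.107 × 0.893 × (1.751/0.1)² = 29.30
Round up: n = 30.

30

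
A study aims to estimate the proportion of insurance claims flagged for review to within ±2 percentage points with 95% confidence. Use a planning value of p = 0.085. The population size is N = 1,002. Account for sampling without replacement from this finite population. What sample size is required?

For a proportion with margin E = 0.02 at 95% confidence, z = 1.960.
n = p̂(1−p̂)(z/E)² = 0.085 × 0.915 × (1.960/0.02)² = 746.95 — call this n₀.
Finite-population correction with N = 1,002: n = n₀ / (1 + (n₀−1)/N) = 746.95 / 1.744 = 428.30
Round up: n = 429.

429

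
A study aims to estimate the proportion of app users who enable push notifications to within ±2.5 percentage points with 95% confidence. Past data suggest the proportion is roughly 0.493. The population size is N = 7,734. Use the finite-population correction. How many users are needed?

n = 1282

For a proportion with margin E = 0.025 at 95% confidence, z = 1.960.
n = p̂(1−p̂)(z/E)² = 0.493 × 0.507 × (1.960/0.025)² = 1536.34 — call this n₀.
Finite-population correction with N = 7,734: n = n₀ / (1 + (n₀−1)/N) = 1536.34 / 1.199 = 1281.35
Round up: n = 1282.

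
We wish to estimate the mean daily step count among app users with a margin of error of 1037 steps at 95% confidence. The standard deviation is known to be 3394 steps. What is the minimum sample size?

42

For a mean, the margin of error is E = z·σ/√n, so n = (zσ/E)².
At 95% confidence, z = 1.960.
n = (1.960 × 3394 / 1037)² = 41.15
Round up: n = 42.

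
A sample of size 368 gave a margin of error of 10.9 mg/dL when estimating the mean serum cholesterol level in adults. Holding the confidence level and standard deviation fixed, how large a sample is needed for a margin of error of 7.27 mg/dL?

n = 828

Margin of error scales as 1/√n, so n₂ = n₁·(E₁/E₂)².
n₂ = 368 × (10.9/7.27)² = 368 × 2.248 = 827.26
Round up: n₂ = 828.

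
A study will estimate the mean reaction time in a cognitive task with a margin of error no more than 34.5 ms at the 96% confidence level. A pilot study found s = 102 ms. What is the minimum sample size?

n = 37

For a mean, the margin of error is E = z·σ/√n, so n = (zσ/E)².
At 96% confidence, z = 2.054.
n = (2.054 × 102 / 34.5)² = 36.88
Round up: n = 37.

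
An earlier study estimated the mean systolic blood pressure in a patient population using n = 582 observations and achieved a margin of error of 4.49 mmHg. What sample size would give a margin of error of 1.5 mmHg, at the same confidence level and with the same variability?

Margin of error scales as 1/√n, so n₂ = n₁·(E₁/E₂)².
n₂ = 582 × (4.49/1.5)² = 582 × 8.96 = 5214.72
Round up: n₂ = 5215.

5215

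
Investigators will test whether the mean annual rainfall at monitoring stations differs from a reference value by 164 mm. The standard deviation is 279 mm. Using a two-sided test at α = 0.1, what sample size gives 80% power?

For a one-sample z-test, n = ((z_{α/2} + z_β)·σ/δ)².
z_{α/2} = 1.645 (two-sided α = 0.1); z_β = 0.842 (power 80% → β = 0.2).
n = (2.487 × 279 / 164)² = 17.90
Round up: n = 18.

18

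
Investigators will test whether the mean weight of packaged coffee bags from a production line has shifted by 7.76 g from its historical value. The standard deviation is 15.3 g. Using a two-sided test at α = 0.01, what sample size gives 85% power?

n = 51

For a one-sample z-test, n = ((z_{α/2} + z_β)·σ/δ)².
z_{α/2} = 2.576 (two-sided α = 0.01); z_β = 1.036 (power 85% → β = 0.15).
n = (3.612 × 15.3 / 7.76)² = 50.72
Round up: n = 51.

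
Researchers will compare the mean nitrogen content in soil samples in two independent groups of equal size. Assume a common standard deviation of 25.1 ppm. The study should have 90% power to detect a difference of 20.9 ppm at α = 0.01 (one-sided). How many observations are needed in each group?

For two equal groups, n per group = 2·((z_α + z_β)·σ/δ)².
z_α = 2.326; z_β = 1.282 (power 90%).
n = 2 × (3.608 × 25.1 / 20.9)² = 2 × 18.78 = 37.56
Round up: n = 38 per group.

38 per group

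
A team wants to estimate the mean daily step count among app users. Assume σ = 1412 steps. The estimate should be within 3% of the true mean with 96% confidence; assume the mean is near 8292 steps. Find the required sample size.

For a mean, the margin of error is E = z·σ/√n, so n = (zσ/E)².
At 96% confidence, z = 2.054.
E = 3% of 8292 = 248.8 steps.
n = (2.054 × 1412 / 248.8)² = 135.93
Round up: n = 136.

n = 136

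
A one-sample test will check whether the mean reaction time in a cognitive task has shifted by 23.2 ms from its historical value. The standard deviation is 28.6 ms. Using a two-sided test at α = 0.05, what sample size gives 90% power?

For a one-sample z-test, n = ((z_{α/2} + z_β)·σ/δ)².
z_{α/2} = 1.960 (two-sided α = 0.05); z_β = 1.282 (power 90% → β = 0.1).
n = (3.242 × 28.6 / 23.2)² = 15.97
Round up: n = 16.

16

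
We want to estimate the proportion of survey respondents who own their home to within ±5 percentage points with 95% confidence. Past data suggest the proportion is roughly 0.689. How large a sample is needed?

For a proportion with margin E = 0.05 at 95% confidence, z = 1.960.
n = p̂(1−p̂)(z/E)² = 0.689 × 0.311 × (1.960/0.05)² = 329.27
Round up: n = 330.

n = 330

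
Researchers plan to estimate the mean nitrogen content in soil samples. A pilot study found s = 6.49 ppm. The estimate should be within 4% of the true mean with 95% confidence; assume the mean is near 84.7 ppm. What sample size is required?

For a mean, the margin of error is E = z·σ/√n, so n = (zσ/E)².
At 95% confidence, z = 1.960.
E = 4% of 84.7 = 3.388 ppm.
n = (1.960 × 6.49 / 3.388)² = 14.10
Round up: n = 15.

n = 15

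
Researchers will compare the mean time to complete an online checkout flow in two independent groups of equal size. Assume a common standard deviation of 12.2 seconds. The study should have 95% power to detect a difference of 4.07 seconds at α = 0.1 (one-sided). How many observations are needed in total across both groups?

For two equal groups, n per group = 2·((z_α + z_β)·σ/δ)².
z_α = 1.282; z_β = 1.645 (power 95%).
n = 2 × (2.927 × 12.2 / 4.07)² = 2 × 76.98 = 153.96
Round up: n = 154 per group.
Total across both groups: 2 × 154 = 308.

308 total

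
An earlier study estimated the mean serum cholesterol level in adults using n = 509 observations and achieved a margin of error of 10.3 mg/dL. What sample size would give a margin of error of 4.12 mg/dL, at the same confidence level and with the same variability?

3182

Margin of error scales as 1/√n, so n₂ = n₁·(E₁/E₂)².
n₂ = 509 × (10.3/4.12)² = 509 × 6.25 = 3181.25
Round up: n₂ = 3182.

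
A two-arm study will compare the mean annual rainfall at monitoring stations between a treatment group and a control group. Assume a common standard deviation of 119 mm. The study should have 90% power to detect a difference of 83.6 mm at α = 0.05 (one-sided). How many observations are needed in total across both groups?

70 total

For two equal groups, n per group = 2·((z_α + z_β)·σ/δ)².
z_α = 1.645; z_β = 1.282 (power 90%).
n = 2 × (2.927 × 119 / 83.6)² = 2 × 17.36 = 34.72
Round up: n = 35 per group.
Total across both groups: 2 × 35 = 70.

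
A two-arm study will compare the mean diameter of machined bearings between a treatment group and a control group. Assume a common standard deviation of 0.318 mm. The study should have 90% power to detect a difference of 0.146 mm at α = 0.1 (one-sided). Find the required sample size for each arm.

For two equal groups, n per group = 2·((z_α + z_β)·σ/δ)².
z_α = 1.282; z_β = 1.282 (power 90%).
n = 2 × (2.564 × 0.318 / 0.146)² = 2 × 31.19 = 62.38
Round up: n = 63 per group.

63 per group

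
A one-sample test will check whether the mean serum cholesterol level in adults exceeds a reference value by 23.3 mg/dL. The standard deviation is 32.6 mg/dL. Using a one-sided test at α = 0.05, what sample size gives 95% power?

22

For a one-sample z-test, n = ((z_α + z_β)·σ/δ)².
z_α = 1.645 (one-sided α = 0.05); z_β = 1.645 (power 95% → β = 0.05).
n = (3.290 × 32.6 / 23.3)² = 21.19
Round up: n = 22.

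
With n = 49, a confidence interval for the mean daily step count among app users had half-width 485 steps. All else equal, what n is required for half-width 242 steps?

Margin of error scales as 1/√n, so n₂ = n₁·(E₁/E₂)².
n₂ = 49 × (485/242)² = 49 × 4.017 = 196.83
Round up: n₂ = 197.

197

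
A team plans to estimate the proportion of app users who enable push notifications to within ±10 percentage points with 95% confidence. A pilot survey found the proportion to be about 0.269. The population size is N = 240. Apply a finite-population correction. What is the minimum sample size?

For a proportion with margin E = 0.1 at 95% confidence, z = 1.960.
n = p̂(1−p̂)(z/E)² = 0.269 × 0.731 × (1.960/0.1)² = 75.54 — call this n₀.
Finite-population correction with N = 240: n = n₀ / (1 + (n₀−1)/N) = 75.54 / 1.311 = 57.62
Round up: n = 58.

n = 58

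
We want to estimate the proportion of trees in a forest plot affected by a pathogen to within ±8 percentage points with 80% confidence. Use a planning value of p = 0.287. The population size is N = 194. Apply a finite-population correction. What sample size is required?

n = 42

For a proportion with margin E = 0.08 at 80% confidence, z = 1.282.
n = p̂(1−p̂)(z/E)² = 0.287 × 0.713 × (1.282/0.08)² = 52.55 — call this n₀.
Finite-population correction with N = 194: n = n₀ / (1 + (n₀−1)/N) = 52.55 / 1.266 = 41.51
Round up: n = 42.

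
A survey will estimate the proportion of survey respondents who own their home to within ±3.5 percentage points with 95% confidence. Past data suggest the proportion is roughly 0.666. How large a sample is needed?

698

For a proportion with margin E = 0.035 at 95% confidence, z = 1.960.
n = p̂(1−p̂)(z/E)² = 0.666 × 0.334 × (1.960/0.035)² = 697.58
Round up: n = 698.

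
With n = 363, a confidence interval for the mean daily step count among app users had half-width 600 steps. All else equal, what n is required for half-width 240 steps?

Margin of error scales as 1/√n, so n₂ = n₁·(E₁/E₂)².
n₂ = 363 × (600/240)² = 363 × 6.25 = 2268.75
Round up: n₂ = 2269.

2269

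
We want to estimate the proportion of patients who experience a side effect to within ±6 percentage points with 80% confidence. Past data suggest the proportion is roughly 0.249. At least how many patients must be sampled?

For a proportion with margin E = 0.06 at 80% confidence, z = 1.282.
n = p̂(1−p̂)(z/E)² = 0.249 × 0.751 × (1.282/0.06)² = 85.37
Round up: n = 86.

86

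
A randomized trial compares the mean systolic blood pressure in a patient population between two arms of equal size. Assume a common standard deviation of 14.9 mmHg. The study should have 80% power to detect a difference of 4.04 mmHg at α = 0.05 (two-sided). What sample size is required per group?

214 per group

For two equal groups, n per group = 2·((z_{α/2} + z_β)·σ/δ)².
z_{α/2} = 1.960; z_β = 0.842 (power 80%).
n = 2 × (2.802 × 14.9 / 4.04)² = 2 × 106.79 = 213.58
Round up: n = 214 per group.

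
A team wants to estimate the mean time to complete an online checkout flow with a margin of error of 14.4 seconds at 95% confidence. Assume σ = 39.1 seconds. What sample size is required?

n = 29

For a mean, the margin of error is E = z·σ/√n, so n = (zσ/E)².
At 95% confidence, z = 1.960.
n = (1.960 × 39.1 / 14.4)² = 28.32
Round up: n = 29.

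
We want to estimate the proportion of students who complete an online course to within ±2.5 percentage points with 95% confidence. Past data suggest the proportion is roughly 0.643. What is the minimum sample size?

1411

For a proportion with margin E = 0.025 at 95% confidence, z = 1.960.
n = p̂(1−p̂)(z/E)² = 0.643 × 0.357 × (1.960/0.025)² = 1410.95
Round up: n = 1411.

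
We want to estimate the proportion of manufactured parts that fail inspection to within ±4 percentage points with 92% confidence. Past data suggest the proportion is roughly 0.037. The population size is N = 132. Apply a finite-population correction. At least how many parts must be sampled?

For a proportion with margin E = 0.04 at 92% confidence, z = 1.751.
n = p̂(1−p̂)(z/E)² = 0.037 × 0.963 × (1.751/0.04)² = 68.28 — call this n₀.
Finite-population correction with N = 132: n = n₀ / (1 + (n₀−1)/N) = 68.28 / 1.51 = 45.22
Round up: n = 46.

46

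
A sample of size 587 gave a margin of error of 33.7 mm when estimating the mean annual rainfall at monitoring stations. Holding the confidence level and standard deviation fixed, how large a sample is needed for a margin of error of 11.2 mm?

Margin of error scales as 1/√n, so n₂ = n₁·(E₁/E₂)².
n₂ = 587 × (33.7/11.2)² = 587 × 9.054 = 5314.70
Round up: n₂ = 5315.

5315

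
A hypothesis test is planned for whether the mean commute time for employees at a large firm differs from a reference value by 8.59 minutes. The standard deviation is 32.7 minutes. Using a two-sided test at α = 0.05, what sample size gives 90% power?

For a one-sample z-test, n = ((z_{α/2} + z_β)·σ/δ)².
z_{α/2} = 1.960 (two-sided α = 0.05); z_β = 1.282 (power 90% → β = 0.1).
n = (3.242 × 32.7 / 8.59)² = 152.31
Round up: n = 153.

n = 153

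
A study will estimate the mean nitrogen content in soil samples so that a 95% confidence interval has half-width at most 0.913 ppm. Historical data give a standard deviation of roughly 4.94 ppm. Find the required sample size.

For a mean, the margin of error is E = z·σ/√n, so n = (zσ/E)².
At 95% confidence, z = 1.960.
n = (1.960 × 4.94 / 0.913)² = 112.47
Round up: n = 113.

113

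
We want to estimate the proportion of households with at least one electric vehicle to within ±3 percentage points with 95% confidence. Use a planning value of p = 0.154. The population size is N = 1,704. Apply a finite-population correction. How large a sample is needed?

For a proportion with margin E = 0.03 at 95% confidence, z = 1.960.
n = p̂(1−p̂)(z/E)² = 0.154 × 0.846 × (1.960/0.03)² = 556.11 — call this n₀.
Finite-population correction with N = 1,704: n = n₀ / (1 + (n₀−1)/N) = 556.11 / 1.326 = 419.39
Round up: n = 420.

420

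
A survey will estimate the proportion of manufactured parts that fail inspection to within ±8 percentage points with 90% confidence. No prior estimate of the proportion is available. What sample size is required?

For a proportion with margin E = 0.08 at 90% confidence, z = 1.645.
With no prior estimate, use p = 0.5, which maximizes p(1−p) at 0.25.
n = 0.25 × (z/E)² = 0.25 × (1.645/0.08)² = 105.70
Round up: n = 106.

n = 106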